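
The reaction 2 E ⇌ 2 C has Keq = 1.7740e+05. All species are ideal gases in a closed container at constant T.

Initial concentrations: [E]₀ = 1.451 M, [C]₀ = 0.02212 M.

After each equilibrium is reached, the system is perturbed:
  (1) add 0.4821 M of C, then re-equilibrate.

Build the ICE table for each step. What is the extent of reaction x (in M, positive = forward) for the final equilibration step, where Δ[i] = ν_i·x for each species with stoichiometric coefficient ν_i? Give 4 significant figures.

x = -5.7095e-04 M

Q₀ = 2.3240e-04 vs Keq = 1.7740e+05 ⇒ Q<K, forward
Step 1:
                   E          C
  I            1.451    0.02212
  C           -1.448      1.448
  E         0.003489       1.47
  solve Keq expr → x = 0.7238; check Q = 1.7740e+05
Then add 0.4821 M of C.
Step 2:
                   E          C
  I         0.003489      1.952
  C         0.001142  -0.001142
  E         0.004631      1.951
  solve Keq expr → x = -5.7095e-04; check Q = 1.7740e+05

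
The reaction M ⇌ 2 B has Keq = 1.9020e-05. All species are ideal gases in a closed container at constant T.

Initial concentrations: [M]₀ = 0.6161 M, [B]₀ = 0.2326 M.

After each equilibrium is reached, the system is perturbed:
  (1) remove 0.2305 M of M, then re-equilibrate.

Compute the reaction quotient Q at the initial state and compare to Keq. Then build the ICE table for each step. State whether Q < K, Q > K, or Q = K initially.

Q₀ = 0.08781; Q > K (proceeds reverse)

Q₀ = 0.08781 vs Keq = 1.9020e-05 ⇒ Q>K, reverse
Step 1:
                    M           B
  I            0.6161      0.2326
  C            0.1144     -0.2289
  E            0.7305    0.003728
  solve Keq expr → x = -0.1144; check Q = 1.9020e-05
Then remove 0.2305 M of M.
Step 2:
                    M           B
  I               0.5    0.003728
  C        3.2132e-04 -6.4264e-04
  E            0.5004    0.003085
  solve Keq expr → x = -3.2132e-04; check Q = 1.9020e-05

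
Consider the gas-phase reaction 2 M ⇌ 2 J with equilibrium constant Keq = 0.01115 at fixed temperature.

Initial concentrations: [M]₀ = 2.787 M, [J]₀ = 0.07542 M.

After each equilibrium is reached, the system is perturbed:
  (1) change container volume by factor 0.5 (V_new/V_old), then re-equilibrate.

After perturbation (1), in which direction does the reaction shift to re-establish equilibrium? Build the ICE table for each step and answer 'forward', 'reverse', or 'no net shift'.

Direction: no net shift

Q₀ = 7.3232e-04 vs Keq = 0.01115 ⇒ Q<K, forward
Step 1:
                   M          J
  I            2.787    0.07542
  C           -0.198      0.198
  E            2.589     0.2734
  solve Keq expr → x = 0.09898; check Q = 0.01115
Then change container volume by factor 0.5 (V_new/V_old).
Step 2:
                   M          J
  I            5.178     0.5468
  C                0          0
  E            5.178     0.5468
  solve Keq expr → x = 0; check Q = 0.01115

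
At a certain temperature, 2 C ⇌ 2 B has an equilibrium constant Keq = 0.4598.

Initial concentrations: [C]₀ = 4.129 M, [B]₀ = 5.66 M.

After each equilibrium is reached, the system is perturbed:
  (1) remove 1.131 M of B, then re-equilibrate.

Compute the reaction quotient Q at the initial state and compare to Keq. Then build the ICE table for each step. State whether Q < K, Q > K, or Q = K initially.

Q₀ = 1.879; Q > K (proceeds reverse)

Q₀ = 1.879 vs Keq = 0.4598 ⇒ Q>K, reverse
Step 1:
                  C         B
  I           4.129      5.66
  C           1.704    -1.704
  E           5.833     3.956
  solve Keq expr → x = -0.8522; check Q = 0.4598
Then remove 1.131 M of B.
Step 2:
                  C         B
  I           5.833     2.825
  C          -0.674     0.674
  E           5.159     3.499
  solve Keq expr → x = 0.337; check Q = 0.4598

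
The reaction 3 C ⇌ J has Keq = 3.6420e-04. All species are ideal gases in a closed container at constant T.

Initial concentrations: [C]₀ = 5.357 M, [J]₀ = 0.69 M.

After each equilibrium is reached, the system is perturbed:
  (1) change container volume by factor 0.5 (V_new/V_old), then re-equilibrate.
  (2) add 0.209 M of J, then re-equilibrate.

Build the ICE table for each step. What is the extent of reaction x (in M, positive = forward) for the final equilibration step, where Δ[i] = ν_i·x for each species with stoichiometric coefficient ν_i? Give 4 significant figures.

Q₀ = 0.004488 vs Keq = 3.6420e-04 ⇒ Q>K, reverse
Step 1:
                  C         J
  init        5.357      0.69
  Δ           1.688   -0.5627
  eq          7.045    0.1273
  solve Keq expr → x = -0.5627; check Q = 3.6420e-04
Then change container volume by factor 0.5 (V_new/V_old).
Step 2:
                  C         J
  init        14.09    0.2547
  Δ          -1.445    0.4817
  eq          12.64    0.7364
  solve Keq expr → x = 0.4817; check Q = 3.6420e-04
Then add 0.209 M of J.
Step 3:
                  C         J
  init        12.64    0.9454
  Δ          0.4068   -0.1356
  eq          13.05    0.8097
  solve Keq expr → x = -0.1356; check Q = 3.6420e-04

x = -0.1356 M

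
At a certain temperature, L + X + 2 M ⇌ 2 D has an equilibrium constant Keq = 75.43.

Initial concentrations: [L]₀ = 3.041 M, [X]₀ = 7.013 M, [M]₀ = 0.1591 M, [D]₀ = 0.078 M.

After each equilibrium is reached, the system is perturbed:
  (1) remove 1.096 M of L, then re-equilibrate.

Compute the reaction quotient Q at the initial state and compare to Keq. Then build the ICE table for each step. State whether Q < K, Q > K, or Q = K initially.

Q₀ = 0.01127; Q < K (proceeds forward)

Q₀ = 0.01127 vs Keq = 75.43 ⇒ Q<K, forward
Step 1:
                   L          X          M          D
  Initial      3.041      7.013     0.1591      0.078
  Change    -0.07661   -0.07661    -0.1532     0.1532
  Equil        2.964      6.936   0.005871     0.2312
  solve Keq expr → x = 0.07661; check Q = 75.43
Then remove 1.096 M of L.
Step 2:
                   L          X          M          D
  Initial      1.868      6.936   0.005871     0.2312
  Change  7.3760e-04 7.3760e-04   0.001475  -0.001475
  Equil        1.869      6.937   0.007347     0.2298
  solve Keq expr → x = -7.3760e-04; check Q = 75.43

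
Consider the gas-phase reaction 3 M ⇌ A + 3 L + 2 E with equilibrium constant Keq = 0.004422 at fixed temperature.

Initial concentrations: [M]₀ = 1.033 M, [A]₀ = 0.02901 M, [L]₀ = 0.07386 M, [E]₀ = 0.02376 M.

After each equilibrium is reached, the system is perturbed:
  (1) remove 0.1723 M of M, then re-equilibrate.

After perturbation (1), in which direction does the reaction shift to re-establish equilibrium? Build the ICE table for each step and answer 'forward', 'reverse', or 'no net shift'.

Direction: reverse

Q₀ = 5.9864e-09 vs Keq = 0.004422 ⇒ Q<K, forward
Step 1:
                    M           A           L           E
  init          1.033     0.02901     0.07386     0.02376
  Δ           -0.3854      0.1285      0.3854      0.2569
  eq           0.6476      0.1575      0.4592      0.2807
  solve Keq expr → x = 0.1285; check Q = 0.004422
Then remove 0.1723 M of M.
Step 2:
                    M           A           L           E
  init         0.4753      0.1575      0.4592      0.2807
  Δ           0.04601    -0.01534    -0.04601    -0.03068
  eq           0.5214      0.1421      0.4132        0.25
  solve Keq expr → x = -0.01534; check Q = 0.004422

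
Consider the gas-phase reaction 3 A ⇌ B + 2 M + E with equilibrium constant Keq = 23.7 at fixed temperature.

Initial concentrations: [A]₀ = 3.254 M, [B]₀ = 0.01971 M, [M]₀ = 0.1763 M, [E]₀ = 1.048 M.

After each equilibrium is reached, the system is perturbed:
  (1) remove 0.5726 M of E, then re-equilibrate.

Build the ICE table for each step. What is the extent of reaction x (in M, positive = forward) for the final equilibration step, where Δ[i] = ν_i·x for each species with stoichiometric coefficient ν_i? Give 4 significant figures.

Q₀ = 1.8634e-05 vs Keq = 23.7 ⇒ Q<K, forward
Step 1:
                   A          B          M          E
  init         3.254    0.01971     0.1763      1.048
  Δ           -2.612     0.8706      1.741     0.8706
  eq          0.6423     0.8903      1.917      1.919
  solve Keq expr → x = 0.8706; check Q = 23.7
Then remove 0.5726 M of E.
Step 2:
                   A          B          M          E
  init        0.6423     0.8903      1.917      1.346
  Δ          -0.0572    0.01907    0.03813    0.01907
  eq          0.5851     0.9093      1.956      1.365
  solve Keq expr → x = 0.01907; check Q = 23.7

x = 0.01907 M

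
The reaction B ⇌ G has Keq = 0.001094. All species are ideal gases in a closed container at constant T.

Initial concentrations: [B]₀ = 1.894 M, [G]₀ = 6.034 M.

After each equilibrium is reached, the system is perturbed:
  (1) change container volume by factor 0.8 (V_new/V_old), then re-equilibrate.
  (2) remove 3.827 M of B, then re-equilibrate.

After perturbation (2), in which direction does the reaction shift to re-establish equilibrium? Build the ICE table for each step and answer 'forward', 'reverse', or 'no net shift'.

Q₀ = 3.186 vs Keq = 0.001094 ⇒ Q>K, reverse
Step 1:
                  B         G
  init        1.894     6.034
  Δ           6.025    -6.025
  eq          7.919  0.008664
  solve Keq expr → x = -6.025; check Q = 0.001094
Then change container volume by factor 0.8 (V_new/V_old).
Step 2:
                  B         G
  init        9.899   0.01083
  Δ               0         0
  eq          9.899   0.01083
  solve Keq expr → x = 0; check Q = 0.001094
Then remove 3.827 M of B.
Step 3:
                  B         G
  init        6.072   0.01083
  Δ        0.004182 -0.004182
  eq          6.076  0.006648
  solve Keq expr → x = -0.004182; check Q = 0.001094

Direction: reverse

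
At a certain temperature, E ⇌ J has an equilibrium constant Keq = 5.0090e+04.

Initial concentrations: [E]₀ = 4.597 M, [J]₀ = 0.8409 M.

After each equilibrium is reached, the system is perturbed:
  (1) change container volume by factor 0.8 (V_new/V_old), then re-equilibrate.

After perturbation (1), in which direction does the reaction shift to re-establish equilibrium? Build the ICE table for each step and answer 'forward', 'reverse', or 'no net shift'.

Q₀ = 0.1829 vs Keq = 5.0090e+04 ⇒ Q<K, forward
Step 1:
                  E         J
  init        4.597    0.8409
  Δ          -4.597     4.597
  eq      1.0856e-04     5.438
  solve Keq expr → x = 4.597; check Q = 5.0090e+04
Then change container volume by factor 0.8 (V_new/V_old).
Step 2:
                  E         J
  init    1.3570e-04     6.797
  Δ               0         0
  eq      1.3570e-04     6.797
  solve Keq expr → x = 0; check Q = 5.0090e+04

Direction: no net shift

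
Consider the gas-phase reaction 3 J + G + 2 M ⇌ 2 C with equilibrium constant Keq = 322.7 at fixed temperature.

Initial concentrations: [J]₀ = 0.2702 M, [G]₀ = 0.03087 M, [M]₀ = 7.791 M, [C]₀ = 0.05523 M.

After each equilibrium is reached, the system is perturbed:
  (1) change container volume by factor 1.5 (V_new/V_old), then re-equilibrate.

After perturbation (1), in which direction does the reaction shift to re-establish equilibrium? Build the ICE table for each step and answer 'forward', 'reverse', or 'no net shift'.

Q₀ = 0.08252 vs Keq = 322.7 ⇒ Q<K, forward
Step 1:
                  J         G         M         C
  I          0.2702   0.03087     7.791   0.05523
  C        -0.09223  -0.03074  -0.06149   0.06149
  E           0.178 1.2536e-04      7.73    0.1167
  solve Keq expr → x = 0.03074; check Q = 322.7
Then change container volume by factor 1.5 (V_new/V_old).
Step 2:
                  J         G         M         C
  I          0.1186 8.3576e-05     5.153   0.07781
  C       9.6728e-04 3.2243e-04 6.4485e-04 -6.4485e-04
  E          0.1196 4.0600e-04     5.154   0.07717
  solve Keq expr → x = -3.2243e-04; check Q = 322.7

Direction: reverse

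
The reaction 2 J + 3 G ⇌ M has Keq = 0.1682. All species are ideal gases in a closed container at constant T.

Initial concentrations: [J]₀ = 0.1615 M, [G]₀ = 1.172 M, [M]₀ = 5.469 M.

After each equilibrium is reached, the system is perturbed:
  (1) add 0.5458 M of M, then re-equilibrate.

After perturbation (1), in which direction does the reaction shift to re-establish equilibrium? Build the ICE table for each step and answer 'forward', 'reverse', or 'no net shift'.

Direction: reverse

Q₀ = 130.3 vs Keq = 0.1682 ⇒ Q>K, reverse
Step 1:
                  J         G         M
  Initial    0.1615     1.172     5.469
  Change       1.04      1.56   -0.5199
  Equil       1.201     2.732     4.949
  solve Keq expr → x = -0.5199; check Q = 0.1682
Then add 0.5458 M of M.
Step 2:
                  J         G         M
  Initial     1.201     2.732     5.495
  Change    0.03106   0.04659  -0.01553
  Equil       1.232     2.778     5.479
  solve Keq expr → x = -0.01553; check Q = 0.1682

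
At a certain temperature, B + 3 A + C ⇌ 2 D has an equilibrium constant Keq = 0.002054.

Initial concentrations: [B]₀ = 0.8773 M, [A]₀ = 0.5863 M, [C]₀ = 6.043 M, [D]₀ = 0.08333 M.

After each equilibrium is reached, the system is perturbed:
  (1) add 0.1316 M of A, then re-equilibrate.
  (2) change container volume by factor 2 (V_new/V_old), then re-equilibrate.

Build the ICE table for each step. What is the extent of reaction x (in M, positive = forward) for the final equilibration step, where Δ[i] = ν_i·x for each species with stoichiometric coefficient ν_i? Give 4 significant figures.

Q₀ = 0.006499 vs Keq = 0.002054 ⇒ Q>K, reverse
Step 1:
                    B           A           C           D
  init         0.8773      0.5863       6.043     0.08333
  Δ            0.0152     0.04559      0.0152     -0.0304
  eq           0.8925      0.6319       6.058     0.05293
  solve Keq expr → x = -0.0152; check Q = 0.002054
Then add 0.1316 M of A.
Step 2:
                    B           A           C           D
  init         0.8925      0.7635       6.058     0.05293
  Δ         -0.007076    -0.02123   -0.007076     0.01415
  eq           0.8854      0.7423       6.051     0.06709
  solve Keq expr → x = 0.007076; check Q = 0.002054
Then change container volume by factor 2 (V_new/V_old).
Step 3:
                    B           A           C           D
  init         0.4427      0.3711       3.026     0.03354
  Δ           0.01002     0.03006     0.01002    -0.02004
  eq           0.4527      0.4012       3.036      0.0135
  solve Keq expr → x = -0.01002; check Q = 0.002054

x = -0.01002 M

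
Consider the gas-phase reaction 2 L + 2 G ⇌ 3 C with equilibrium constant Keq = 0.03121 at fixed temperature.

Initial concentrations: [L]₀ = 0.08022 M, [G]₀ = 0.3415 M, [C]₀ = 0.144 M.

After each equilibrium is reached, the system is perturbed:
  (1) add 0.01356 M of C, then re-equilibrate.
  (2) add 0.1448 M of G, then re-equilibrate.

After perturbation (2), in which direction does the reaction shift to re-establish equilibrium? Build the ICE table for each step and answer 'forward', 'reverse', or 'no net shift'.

Q₀ = 3.979 vs Keq = 0.03121 ⇒ Q>K, reverse
Step 1:
                   L          G          C
  init       0.08022     0.3415      0.144
  Δ          0.06431    0.06431   -0.09647
  eq          0.1445     0.4058    0.04753
  solve Keq expr → x = -0.03216; check Q = 0.03121
Then add 0.01356 M of C.
Step 2:
                   L          G          C
  init        0.1445     0.4058    0.06109
  Δ         0.007542   0.007542   -0.01131
  eq          0.1521     0.4134    0.04978
  solve Keq expr → x = -0.003771; check Q = 0.03121
Then add 0.1448 M of G.
Step 3:
                   L          G          C
  init        0.1521     0.5582    0.04978
  Δ        -0.005999  -0.005999   0.008999
  eq          0.1461     0.5522    0.05878
  solve Keq expr → x = 0.003; check Q = 0.03121

Direction: forward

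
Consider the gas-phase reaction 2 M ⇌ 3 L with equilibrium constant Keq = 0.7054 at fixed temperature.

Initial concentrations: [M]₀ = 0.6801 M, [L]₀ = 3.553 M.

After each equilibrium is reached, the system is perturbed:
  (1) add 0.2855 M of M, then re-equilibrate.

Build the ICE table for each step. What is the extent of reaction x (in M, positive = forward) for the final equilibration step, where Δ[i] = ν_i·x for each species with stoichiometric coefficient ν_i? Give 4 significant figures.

x = 0.03334 M

Q₀ = 96.97 vs Keq = 0.7054 ⇒ Q>K, reverse
Step 1:
                  M         L
  Initial    0.6801     3.553
  Change      1.401    -2.102
  Equil       2.081     1.451
  solve Keq expr → x = -0.7006; check Q = 0.7054
Then add 0.2855 M of M.
Step 2:
                  M         L
  Initial     2.367     1.451
  Change   -0.06667       0.1
  Equil         2.3     1.551
  solve Keq expr → x = 0.03334; check Q = 0.7054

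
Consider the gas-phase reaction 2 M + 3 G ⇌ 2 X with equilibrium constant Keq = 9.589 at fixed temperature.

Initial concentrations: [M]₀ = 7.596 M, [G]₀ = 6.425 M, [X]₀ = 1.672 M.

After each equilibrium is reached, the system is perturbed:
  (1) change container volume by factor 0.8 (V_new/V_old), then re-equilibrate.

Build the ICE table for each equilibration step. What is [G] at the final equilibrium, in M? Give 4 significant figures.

Q₀ = 1.8268e-04 vs Keq = 9.589 ⇒ Q<K, forward
Step 1:
                  M         G         X
  init        7.596     6.425     1.672
  Δ          -3.874    -5.811     3.874
  eq          3.722    0.6141     5.546
  solve Keq expr → x = 1.937; check Q = 9.589
Then change container volume by factor 0.8 (V_new/V_old).
Step 2:
                  M         G         X
  init        4.653    0.7676     6.932
  Δ        -0.09308   -0.1396   0.09308
  eq          4.559    0.6279     7.026
  solve Keq expr → x = 0.04654; check Q = 9.589

[G]_eq = 0.6279 M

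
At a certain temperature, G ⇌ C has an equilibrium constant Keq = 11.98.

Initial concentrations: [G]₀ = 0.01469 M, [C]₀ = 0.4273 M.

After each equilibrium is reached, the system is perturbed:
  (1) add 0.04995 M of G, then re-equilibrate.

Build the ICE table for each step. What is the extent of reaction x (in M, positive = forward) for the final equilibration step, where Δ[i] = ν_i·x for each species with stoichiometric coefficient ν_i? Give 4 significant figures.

x = 0.0461 M

Q₀ = 29.09 vs Keq = 11.98 ⇒ Q>K, reverse
Step 1:
                    G           C
  Initial     0.01469      0.4273
  Change      0.01936    -0.01936
  Equil       0.03405      0.4079
  solve Keq expr → x = -0.01936; check Q = 11.98
Then add 0.04995 M of G.
Step 2:
                    G           C
  Initial       0.084      0.4079
  Change      -0.0461      0.0461
  Equil        0.0379       0.454
  solve Keq expr → x = 0.0461; check Q = 11.98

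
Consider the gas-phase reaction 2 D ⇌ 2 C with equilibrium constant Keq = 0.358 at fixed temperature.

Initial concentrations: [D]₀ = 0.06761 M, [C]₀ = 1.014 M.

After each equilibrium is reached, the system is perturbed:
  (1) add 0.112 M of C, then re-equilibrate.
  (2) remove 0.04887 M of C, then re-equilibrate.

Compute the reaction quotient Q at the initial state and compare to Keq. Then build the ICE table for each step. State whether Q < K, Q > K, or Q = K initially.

Q₀ = 224.9 vs Keq = 0.358 ⇒ Q>K, reverse
Step 1:
                  D         C
  Initial   0.06761     1.014
  Change     0.6091   -0.6091
  Equil      0.6767    0.4049
  solve Keq expr → x = -0.3046; check Q = 0.358
Then add 0.112 M of C.
Step 2:
                  D         C
  Initial    0.6767    0.5169
  Change    0.07007  -0.07007
  Equil      0.7468    0.4468
  solve Keq expr → x = -0.03504; check Q = 0.358
Then remove 0.04887 M of C.
Step 3:
                  D         C
  Initial    0.7468     0.398
  Change   -0.03058   0.03058
  Equil      0.7162    0.4285
  solve Keq expr → x = 0.01529; check Q = 0.358

Q₀ = 224.9; Q > K (proceeds reverse)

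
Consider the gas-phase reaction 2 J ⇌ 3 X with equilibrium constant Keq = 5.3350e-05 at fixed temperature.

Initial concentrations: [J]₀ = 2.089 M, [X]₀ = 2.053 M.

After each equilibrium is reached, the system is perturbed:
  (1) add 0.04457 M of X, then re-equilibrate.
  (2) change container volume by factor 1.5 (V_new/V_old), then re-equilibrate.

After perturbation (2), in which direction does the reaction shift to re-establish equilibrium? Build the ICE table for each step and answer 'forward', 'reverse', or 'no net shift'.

Q₀ = 1.983 vs Keq = 5.3350e-05 ⇒ Q>K, reverse
Step 1:
                  J         X
  init        2.089     2.053
  Δ           1.312    -1.968
  eq          3.401   0.08514
  solve Keq expr → x = -0.656; check Q = 5.3350e-05
Then add 0.04457 M of X.
Step 2:
                  J         X
  init        3.401    0.1297
  Δ         0.02939  -0.04408
  eq           3.43   0.08562
  solve Keq expr → x = -0.01469; check Q = 5.3350e-05
Then change container volume by factor 1.5 (V_new/V_old).
Step 3:
                  J         X
  init        2.287   0.05708
  Δ       -0.005438  0.008157
  eq          2.281   0.06524
  solve Keq expr → x = 0.002719; check Q = 5.3350e-05

Direction: forward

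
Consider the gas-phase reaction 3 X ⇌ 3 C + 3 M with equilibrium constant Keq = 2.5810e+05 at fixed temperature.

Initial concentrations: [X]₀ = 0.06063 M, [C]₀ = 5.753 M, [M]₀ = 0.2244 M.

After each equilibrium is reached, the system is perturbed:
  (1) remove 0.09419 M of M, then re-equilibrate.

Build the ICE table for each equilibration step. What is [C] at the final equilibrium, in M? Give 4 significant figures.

[C]_eq = 5.798 M

Q₀ = 9654 vs Keq = 2.5810e+05 ⇒ Q<K, forward
Step 1:
                    X           C           M
  I           0.06063       5.753      0.2244
  C          -0.03687     0.03687     0.03687
  E           0.02376        5.79      0.2613
  solve Keq expr → x = 0.01229; check Q = 2.5810e+05
Then remove 0.09419 M of M.
Step 2:
                    X           C           M
  I           0.02376        5.79      0.1671
  C         -0.007832    0.007832    0.007832
  E           0.01593       5.798      0.1749
  solve Keq expr → x = 0.002611; check Q = 2.5810e+05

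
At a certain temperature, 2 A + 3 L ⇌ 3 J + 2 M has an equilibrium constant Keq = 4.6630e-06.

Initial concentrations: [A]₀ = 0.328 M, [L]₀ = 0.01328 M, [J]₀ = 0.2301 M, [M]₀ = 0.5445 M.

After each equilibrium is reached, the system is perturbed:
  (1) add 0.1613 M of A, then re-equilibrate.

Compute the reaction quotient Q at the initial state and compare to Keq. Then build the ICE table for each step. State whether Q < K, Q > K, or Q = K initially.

Q₀ = 1.4335e+04 vs Keq = 4.6630e-06 ⇒ Q>K, reverse
Step 1:
                    A           L           J           M
  Initial       0.328     0.01328      0.2301      0.5445
  Change       0.1504      0.2256     -0.2256     -0.1504
  Equil        0.4784      0.2388     0.00454      0.3941
  solve Keq expr → x = -0.07519; check Q = 4.6630e-06
Then add 0.1613 M of A.
Step 2:
                    A           L           J           M
  Initial      0.6397      0.2388     0.00454      0.3941
  Change  -6.2627e-04 -9.3940e-04  9.3940e-04  6.2627e-04
  Equil         0.639      0.2379     0.00548      0.3948
  solve Keq expr → x = 3.1313e-04; check Q = 4.6630e-06

Q₀ = 1.4335e+04; Q > K (proceeds reverse)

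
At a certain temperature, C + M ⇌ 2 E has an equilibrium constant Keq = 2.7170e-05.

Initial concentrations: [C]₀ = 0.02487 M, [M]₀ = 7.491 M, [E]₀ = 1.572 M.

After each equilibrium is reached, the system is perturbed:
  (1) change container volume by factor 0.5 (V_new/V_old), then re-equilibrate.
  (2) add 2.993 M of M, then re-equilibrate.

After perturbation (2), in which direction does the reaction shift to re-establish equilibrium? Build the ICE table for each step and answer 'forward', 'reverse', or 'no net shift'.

Q₀ = 13.26 vs Keq = 2.7170e-05 ⇒ Q>K, reverse
Step 1:
                    C           M           E
  I           0.02487       7.491       1.572
  C            0.7793      0.7793      -1.559
  E            0.8041        8.27     0.01344
  solve Keq expr → x = -0.7793; check Q = 2.7170e-05
Then change container volume by factor 0.5 (V_new/V_old).
Step 2:
                    C           M           E
  I             1.608       16.54     0.02688
  C                 0           0           0
  E             1.608       16.54     0.02688
  solve Keq expr → x = 0; check Q = 2.7170e-05
Then add 2.993 M of M.
Step 3:
                    C           M           E
  I             1.608       19.53     0.02688
  C          -0.00116    -0.00116     0.00232
  E             1.607       19.53      0.0292
  solve Keq expr → x = 0.00116; check Q = 2.7170e-05

Direction: forward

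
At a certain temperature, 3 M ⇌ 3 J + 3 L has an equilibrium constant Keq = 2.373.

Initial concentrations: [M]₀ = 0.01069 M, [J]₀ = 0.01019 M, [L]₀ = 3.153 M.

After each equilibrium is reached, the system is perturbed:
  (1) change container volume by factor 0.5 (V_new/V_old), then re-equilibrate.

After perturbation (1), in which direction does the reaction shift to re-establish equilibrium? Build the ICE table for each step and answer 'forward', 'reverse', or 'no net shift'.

Q₀ = 27.15 vs Keq = 2.373 ⇒ Q>K, reverse
Step 1:
                    M           J           L
  I           0.01069     0.01019       3.153
  C          0.003977   -0.003977   -0.003977
  E           0.01467    0.006213       3.149
  solve Keq expr → x = -0.001326; check Q = 2.373
Then change container volume by factor 0.5 (V_new/V_old).
Step 2:
                    M           J           L
  I           0.02933     0.01243       6.298
  C          0.005122   -0.005122   -0.005122
  E           0.03446    0.007303       6.293
  solve Keq expr → x = -0.001707; check Q = 2.373

Direction: reverse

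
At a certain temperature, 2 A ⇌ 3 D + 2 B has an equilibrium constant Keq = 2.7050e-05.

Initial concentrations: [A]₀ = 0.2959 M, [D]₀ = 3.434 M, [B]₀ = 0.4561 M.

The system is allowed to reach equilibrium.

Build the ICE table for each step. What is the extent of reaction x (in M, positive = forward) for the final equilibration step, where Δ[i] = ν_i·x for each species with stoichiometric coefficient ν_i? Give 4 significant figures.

x = -0.2276 M

Q₀ = 96.21 vs Keq = 2.7050e-05 ⇒ Q>K, reverse
Step 1:
                  A         D         B
  init       0.2959     3.434    0.4561
  Δ          0.4552   -0.6829   -0.4552
  eq         0.7511     2.751 8.5613e-04
  solve Keq expr → x = -0.2276; check Q = 2.7050e-05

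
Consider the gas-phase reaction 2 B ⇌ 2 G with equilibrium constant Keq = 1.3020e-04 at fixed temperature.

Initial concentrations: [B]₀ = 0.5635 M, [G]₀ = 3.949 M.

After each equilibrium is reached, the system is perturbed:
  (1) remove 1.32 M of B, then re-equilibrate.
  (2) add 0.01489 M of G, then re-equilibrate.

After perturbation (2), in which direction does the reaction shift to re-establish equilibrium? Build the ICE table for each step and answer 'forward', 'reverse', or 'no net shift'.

Direction: reverse

Q₀ = 49.11 vs Keq = 1.3020e-04 ⇒ Q>K, reverse
Step 1:
                    B           G
  I            0.5635       3.949
  C             3.898      -3.898
  E             4.462     0.05091
  solve Keq expr → x = -1.949; check Q = 1.3020e-04
Then remove 1.32 M of B.
Step 2:
                    B           G
  I             3.142     0.05091
  C           0.01489    -0.01489
  E             3.156     0.03602
  solve Keq expr → x = -0.007446; check Q = 1.3020e-04
Then add 0.01489 M of G.
Step 3:
                    B           G
  I             3.156     0.05091
  C           0.01472    -0.01472
  E             3.171     0.03619
  solve Keq expr → x = -0.007361; check Q = 1.3020e-04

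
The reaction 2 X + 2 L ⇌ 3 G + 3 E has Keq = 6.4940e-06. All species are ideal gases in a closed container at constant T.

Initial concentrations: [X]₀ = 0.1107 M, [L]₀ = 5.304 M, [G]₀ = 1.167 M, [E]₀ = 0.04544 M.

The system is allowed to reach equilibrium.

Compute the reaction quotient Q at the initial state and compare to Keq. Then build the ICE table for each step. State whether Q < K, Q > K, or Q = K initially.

Q₀ = 4.3254e-04; Q > K (proceeds reverse)

Q₀ = 4.3254e-04 vs Keq = 6.4940e-06 ⇒ Q>K, reverse
Step 1:
                  X         L         G         E
  Initial    0.1107     5.304     1.167   0.04544
  Change    0.02161   0.02161  -0.03242  -0.03242
  Equil      0.1323     5.326     1.135   0.01302
  solve Keq expr → x = -0.01081; check Q = 6.4940e-06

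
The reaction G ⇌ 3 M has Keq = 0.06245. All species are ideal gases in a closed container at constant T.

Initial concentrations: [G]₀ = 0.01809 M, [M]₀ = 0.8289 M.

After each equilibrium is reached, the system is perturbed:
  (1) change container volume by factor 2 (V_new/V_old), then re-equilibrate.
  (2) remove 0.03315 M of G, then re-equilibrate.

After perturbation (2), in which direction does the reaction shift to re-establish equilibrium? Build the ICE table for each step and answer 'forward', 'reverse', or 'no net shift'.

Direction: reverse

Q₀ = 31.48 vs Keq = 0.06245 ⇒ Q>K, reverse
Step 1:
                    G           M
  Initial     0.01809      0.8289
  Change       0.1971     -0.5912
  Equil        0.2151      0.2377
  solve Keq expr → x = -0.1971; check Q = 0.06245
Then change container volume by factor 2 (V_new/V_old).
Step 2:
                    G           M
  Initial      0.1076      0.1189
  Change     -0.01927     0.05781
  Equil        0.0883      0.1767
  solve Keq expr → x = 0.01927; check Q = 0.06245
Then remove 0.03315 M of G.
Step 3:
                    G           M
  Initial     0.05515      0.1767
  Change     0.006614    -0.01984
  Equil       0.06177      0.1568
  solve Keq expr → x = -0.006614; check Q = 0.06245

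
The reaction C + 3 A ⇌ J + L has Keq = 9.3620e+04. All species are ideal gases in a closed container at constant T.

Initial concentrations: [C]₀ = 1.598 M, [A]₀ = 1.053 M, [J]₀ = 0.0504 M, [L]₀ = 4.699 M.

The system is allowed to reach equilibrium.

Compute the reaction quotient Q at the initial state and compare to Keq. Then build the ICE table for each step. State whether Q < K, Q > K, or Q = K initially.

Q₀ = 0.1269; Q < K (proceeds forward)

Q₀ = 0.1269 vs Keq = 9.3620e+04 ⇒ Q<K, forward
Step 1:
                  C         A         J         L
  Initial     1.598     1.053    0.0504     4.699
  Change    -0.3425    -1.027    0.3425    0.3425
  Equil       1.256   0.02564    0.3929     5.041
  solve Keq expr → x = 0.3425; check Q = 9.3620e+04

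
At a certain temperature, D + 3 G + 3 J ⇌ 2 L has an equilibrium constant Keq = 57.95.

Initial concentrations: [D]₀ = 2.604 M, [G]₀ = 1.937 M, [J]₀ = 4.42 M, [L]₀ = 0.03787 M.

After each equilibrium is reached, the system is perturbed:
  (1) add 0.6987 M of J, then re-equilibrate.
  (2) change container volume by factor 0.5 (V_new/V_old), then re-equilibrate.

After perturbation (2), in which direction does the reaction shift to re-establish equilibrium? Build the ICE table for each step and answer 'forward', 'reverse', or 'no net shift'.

Q₀ = 8.7759e-07 vs Keq = 57.95 ⇒ Q<K, forward
Step 1:
                    D           G           J           L
  init          2.604       1.937        4.42     0.03787
  Δ           -0.6145      -1.844      -1.844       1.229
  eq            1.989     0.09338       2.576       1.267
  solve Keq expr → x = 0.6145; check Q = 57.95
Then add 0.6987 M of J.
Step 2:
                    D           G           J           L
  init          1.989     0.09338       3.275       1.267
  Δ         -0.006308    -0.01893    -0.01893     0.01262
  eq            1.983     0.07445       3.256        1.28
  solve Keq expr → x = 0.006308; check Q = 57.95
Then change container volume by factor 0.5 (V_new/V_old).
Step 3:
                    D           G           J           L
  init          3.966      0.1489       6.512       2.559
  Δ          -0.03343     -0.1003     -0.1003     0.06687
  eq            3.933      0.0486       6.412       2.626
  solve Keq expr → x = 0.03343; check Q = 57.95

Direction: forward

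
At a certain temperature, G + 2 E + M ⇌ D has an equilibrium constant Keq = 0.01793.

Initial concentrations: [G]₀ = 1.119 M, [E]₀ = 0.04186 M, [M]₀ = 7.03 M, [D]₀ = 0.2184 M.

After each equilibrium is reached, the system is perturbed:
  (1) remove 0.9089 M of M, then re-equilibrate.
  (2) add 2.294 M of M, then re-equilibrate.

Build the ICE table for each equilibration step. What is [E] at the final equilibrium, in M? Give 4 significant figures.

Q₀ = 15.84 vs Keq = 0.01793 ⇒ Q>K, reverse
Step 1:
                   G          E          M          D
  init         1.119    0.04186       7.03     0.2184
  Δ           0.1887     0.3773     0.1887    -0.1887
  eq           1.308     0.4192      7.219    0.02974
  solve Keq expr → x = -0.1887; check Q = 0.01793
Then remove 0.9089 M of M.
Step 2:
                   G          E          M          D
  init         1.308     0.4192       6.31    0.02974
  Δ         0.002938   0.005876   0.002938  -0.002938
  eq           1.311     0.4251      6.313     0.0268
  solve Keq expr → x = -0.002938; check Q = 0.01793
Then add 2.294 M of M.
Step 3:
                   G          E          M          D
  init         1.311     0.4251      8.607     0.0268
  Δ        -0.007119   -0.01424  -0.007119   0.007119
  eq           1.303     0.4108        8.6    0.03392
  solve Keq expr → x = 0.007119; check Q = 0.01793

[E]_eq = 0.4108 M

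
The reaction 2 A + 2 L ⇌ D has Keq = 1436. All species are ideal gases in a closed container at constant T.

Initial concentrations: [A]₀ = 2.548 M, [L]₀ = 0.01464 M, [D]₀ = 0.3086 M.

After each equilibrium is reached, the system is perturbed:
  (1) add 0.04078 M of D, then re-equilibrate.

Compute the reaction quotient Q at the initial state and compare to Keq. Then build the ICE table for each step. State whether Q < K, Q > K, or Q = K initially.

Q₀ = 221.8; Q < K (proceeds forward)

Q₀ = 221.8 vs Keq = 1436 ⇒ Q<K, forward
Step 1:
                   A          L          D
  I            2.548    0.01464     0.3086
  C        -0.008826  -0.008826   0.004413
  E            2.539   0.005814      0.313
  solve Keq expr → x = 0.004413; check Q = 1436
Then add 0.04078 M of D.
Step 2:
                   A          L          D
  I            2.539   0.005814     0.3538
  C       3.6469e-04 3.6469e-04 -1.8234e-04
  E             2.54   0.006179     0.3536
  solve Keq expr → x = -1.8234e-04; check Q = 1436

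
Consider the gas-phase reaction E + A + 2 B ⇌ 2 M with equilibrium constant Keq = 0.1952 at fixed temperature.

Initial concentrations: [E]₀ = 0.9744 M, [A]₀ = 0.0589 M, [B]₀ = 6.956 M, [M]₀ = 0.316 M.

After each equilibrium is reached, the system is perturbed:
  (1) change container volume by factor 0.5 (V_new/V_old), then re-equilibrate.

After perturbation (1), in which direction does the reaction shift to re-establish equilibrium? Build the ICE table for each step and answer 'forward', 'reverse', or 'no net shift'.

Q₀ = 0.03596 vs Keq = 0.1952 ⇒ Q<K, forward
Step 1:
                  E         A         B         M
  Initial    0.9744    0.0589     6.956     0.316
  Change   -0.04059  -0.04059  -0.08118   0.08118
  Equil      0.9338   0.01831     6.875    0.3972
  solve Keq expr → x = 0.04059; check Q = 0.1952
Then change container volume by factor 0.5 (V_new/V_old).
Step 2:
                  E         A         B         M
  Initial     1.868   0.03662     13.75    0.7944
  Change     -0.026    -0.026    -0.052     0.052
  Equil       1.842   0.01062      13.7    0.8464
  solve Keq expr → x = 0.026; check Q = 0.1952

Direction: forward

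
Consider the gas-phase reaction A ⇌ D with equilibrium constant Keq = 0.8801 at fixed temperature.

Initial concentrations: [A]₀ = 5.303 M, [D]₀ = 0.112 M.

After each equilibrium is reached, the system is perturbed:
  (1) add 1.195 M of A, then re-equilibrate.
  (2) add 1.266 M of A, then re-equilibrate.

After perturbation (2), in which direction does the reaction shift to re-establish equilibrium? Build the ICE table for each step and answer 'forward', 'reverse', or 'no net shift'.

Q₀ = 0.02112 vs Keq = 0.8801 ⇒ Q<K, forward
Step 1:
                    A           D
  init          5.303       0.112
  Δ            -2.423       2.423
  eq             2.88       2.535
  solve Keq expr → x = 2.423; check Q = 0.8801
Then add 1.195 M of A.
Step 2:
                    A           D
  init          4.075       2.535
  Δ           -0.5594      0.5594
  eq            3.516       3.094
  solve Keq expr → x = 0.5594; check Q = 0.8801
Then add 1.266 M of A.
Step 3:
                    A           D
  init          4.782       3.094
  Δ           -0.5926      0.5926
  eq            4.189       3.687
  solve Keq expr → x = 0.5926; check Q = 0.8801

Direction: forward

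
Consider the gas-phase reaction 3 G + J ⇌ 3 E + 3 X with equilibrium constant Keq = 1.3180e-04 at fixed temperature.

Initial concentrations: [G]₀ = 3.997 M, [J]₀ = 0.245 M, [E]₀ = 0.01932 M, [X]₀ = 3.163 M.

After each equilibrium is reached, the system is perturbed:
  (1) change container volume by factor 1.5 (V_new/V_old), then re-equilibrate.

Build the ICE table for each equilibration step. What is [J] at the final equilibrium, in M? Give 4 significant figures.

[J]_eq = 0.1563 M

Q₀ = 1.4586e-05 vs Keq = 1.3180e-04 ⇒ Q<K, forward
Step 1:
                    G           J           E           X
  I             3.997       0.245     0.01932       3.163
  C           -0.0201     -0.0067      0.0201      0.0201
  E             3.977      0.2383     0.03942       3.183
  solve Keq expr → x = 0.0067; check Q = 1.3180e-04
Then change container volume by factor 1.5 (V_new/V_old).
Step 2:
                    G           J           E           X
  I             2.651      0.1589     0.02628       2.122
  C         -0.007745   -0.002582    0.007745    0.007745
  E             2.644      0.1563     0.03402        2.13
  solve Keq expr → x = 0.002582; check Q = 1.3180e-04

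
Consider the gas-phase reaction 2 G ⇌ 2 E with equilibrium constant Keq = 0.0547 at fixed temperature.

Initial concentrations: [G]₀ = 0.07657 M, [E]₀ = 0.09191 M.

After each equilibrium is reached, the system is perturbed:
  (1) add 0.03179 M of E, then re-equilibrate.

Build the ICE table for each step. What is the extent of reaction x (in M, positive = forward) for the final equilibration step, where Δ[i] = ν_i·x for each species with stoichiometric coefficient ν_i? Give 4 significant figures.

Q₀ = 1.441 vs Keq = 0.0547 ⇒ Q>K, reverse
Step 1:
                   G          E
  Initial    0.07657    0.09191
  Change     0.05997   -0.05997
  Equil       0.1365    0.03194
  solve Keq expr → x = -0.02999; check Q = 0.0547
Then add 0.03179 M of E.
Step 2:
                   G          E
  Initial     0.1365    0.06373
  Change     0.02576   -0.02576
  Equil       0.1623    0.03796
  solve Keq expr → x = -0.01288; check Q = 0.0547

x = -0.01288 M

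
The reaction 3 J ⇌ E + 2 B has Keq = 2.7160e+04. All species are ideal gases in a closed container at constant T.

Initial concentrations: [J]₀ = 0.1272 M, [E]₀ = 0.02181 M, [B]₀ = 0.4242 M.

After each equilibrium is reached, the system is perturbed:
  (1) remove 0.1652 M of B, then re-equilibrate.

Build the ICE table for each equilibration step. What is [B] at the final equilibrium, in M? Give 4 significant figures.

[B]_eq = 0.3395 M

Q₀ = 1.907 vs Keq = 2.7160e+04 ⇒ Q<K, forward
Step 1:
                   J          E          B
  Initial     0.1272    0.02181     0.4242
  Change     -0.1189    0.03963    0.07926
  Equil     0.008308    0.06144     0.5035
  solve Keq expr → x = 0.03963; check Q = 2.7160e+04
Then remove 0.1652 M of B.
Step 2:
                   J          E          B
  Initial   0.008308    0.06144     0.3383
  Change   -0.001897 6.3236e-04   0.001265
  Equil     0.006411    0.06207     0.3395
  solve Keq expr → x = 6.3236e-04; check Q = 2.7160e+04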